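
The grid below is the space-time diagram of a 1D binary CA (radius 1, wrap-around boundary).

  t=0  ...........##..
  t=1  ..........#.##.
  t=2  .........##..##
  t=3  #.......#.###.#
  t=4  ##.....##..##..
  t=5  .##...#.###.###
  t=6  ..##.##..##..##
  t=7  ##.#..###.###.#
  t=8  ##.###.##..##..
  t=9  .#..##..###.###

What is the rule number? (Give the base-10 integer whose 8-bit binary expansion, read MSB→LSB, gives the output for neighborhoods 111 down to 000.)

214

  nb ###: next=#  (t=3,i=11, bit7=1)
  nb ##.: next=#  (t=0,i=12, bit6=1)
  nb #.#: next=.  (t=1,i=11, bit5=0)
  nb #..: next=#  (t=0,i=13, bit4=1)
  nb .##: next=.  (t=0,i=11, bit3=0)
  nb .#.: next=#  (t=1,i=10, bit2=1)
  nb ..#: next=#  (t=0,i=10, bit1=1)
  nb ...: next=.  (t=0,i=0, bit0=0)
  bits 11010110 = 214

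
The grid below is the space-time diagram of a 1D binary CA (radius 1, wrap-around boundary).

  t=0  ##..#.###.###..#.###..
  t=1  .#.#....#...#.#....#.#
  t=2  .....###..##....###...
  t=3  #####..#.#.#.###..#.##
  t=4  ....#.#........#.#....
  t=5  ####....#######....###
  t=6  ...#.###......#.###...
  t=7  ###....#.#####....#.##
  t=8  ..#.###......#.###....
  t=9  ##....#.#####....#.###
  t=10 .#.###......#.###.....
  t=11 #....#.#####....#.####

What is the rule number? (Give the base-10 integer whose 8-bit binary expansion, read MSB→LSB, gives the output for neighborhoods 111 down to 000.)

67

  [7] ### => .  t=0,i=7
  [6] ##. => #  t=0,i=1
  [5] #.# => .  t=0,i=5
  [4] #.. => .  t=0,i=2
  [3] .## => .  t=0,i=0
  [2] .#. => .  t=0,i=4
  [1] ..# => #  t=0,i=3
  [0] ... => #  t=1,i=5
  bits 01000011 = 67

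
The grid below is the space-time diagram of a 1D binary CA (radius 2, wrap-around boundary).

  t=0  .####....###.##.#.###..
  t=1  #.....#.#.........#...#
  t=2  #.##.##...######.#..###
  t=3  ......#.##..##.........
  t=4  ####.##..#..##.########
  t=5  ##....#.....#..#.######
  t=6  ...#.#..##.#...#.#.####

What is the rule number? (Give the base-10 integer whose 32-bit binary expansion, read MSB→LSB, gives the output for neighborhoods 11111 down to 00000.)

2156073069

  ##### -> #   bit 31 = 1  t=2,i=12
  ####. -> .   bit 30 = 0  t=0,i=3
  ###.# -> .   bit 29 = 0  t=0,i=11
  ###.. -> .   bit 28 = 0  t=0,i=4
  ##.## -> .   bit 27 = 0  t=0,i=12
  ##.#. -> .   bit 26 = 0  t=0,i=15
  ##..# -> .   bit 25 = 0  t=3,i=10
  ##... -> .   bit 24 = 0  t=0,i=5
  #.### -> #   bit 23 = 1  t=0,i=18
  #.##. -> .   bit 22 = 0  t=0,i=13
  #.#.# -> .   bit 21 = 0  t=0,i=16
  #.#.. -> .   bit 20 = 0  t=1,i=8
  #..## -> .   bit 19 = 0  t=2,i=19
  #..#. -> .   bit 18 = 0  t=4,i=8
  #...# -> #   bit 17 = 1  t=0,i=22
  #.... -> #   bit 16 = 1  t=0,i=6
  .#### -> .   bit 15 = 0  t=0,i=2
  .###. -> .   bit 14 = 0  t=0,i=10
  .##.# -> .   bit 13 = 0  t=0,i=14
  .##.. -> #   bit 12 = 1  t=1,i=0
  .#.## -> .   bit 11 = 0  t=0,i=17
  .#.#. -> .   bit 10 = 0  t=1,i=7
  .#..# -> .   bit 9 = 0  t=2,i=18
  .#... -> .   bit 8 = 0  t=1,i=9
  ..### -> .   bit 7 = 0  t=0,i=1
  ..##. -> #   bit 6 = 1  t=1,i=22
  ..#.# -> #   bit 5 = 1  t=1,i=6
  ..#.. -> .   bit 4 = 0  t=1,i=18
  ...## -> #   bit 3 = 1  t=0,i=0
  ...#. -> #   bit 2 = 1  t=1,i=5
  ....# -> .   bit 1 = 0  t=0,i=7
  ..... -> #   bit 0 = 1  t=1,i=3
  bits 10000000100000110001000001101101 = 2156073069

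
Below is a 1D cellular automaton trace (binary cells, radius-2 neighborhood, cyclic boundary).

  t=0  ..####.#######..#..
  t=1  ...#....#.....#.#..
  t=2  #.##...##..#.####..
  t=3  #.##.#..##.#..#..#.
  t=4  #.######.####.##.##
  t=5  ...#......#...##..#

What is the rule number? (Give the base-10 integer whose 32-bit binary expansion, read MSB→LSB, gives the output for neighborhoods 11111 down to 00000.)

108721717

  ##### -> .   bit 31 = 0  t=0,i=9
  ####. -> .   bit 30 = 0  t=0,i=4
  ###.# -> .   bit 29 = 0  t=0,i=5
  ###.. -> .   bit 28 = 0  t=0,i=13
  ##.## -> .   bit 27 = 0  t=0,i=6
  ##.#. -> #   bit 26 = 1  t=3,i=4
  ##..# -> #   bit 25 = 1  t=0,i=14
  ##... -> .   bit 24 = 0  t=2,i=4
  #.### -> .   bit 23 = 0  t=0,i=7
  #.##. -> #   bit 22 = 1  t=2,i=2
  #.#.# -> #   bit 21 = 1  t=3,i=0
  #.#.. -> #   bit 20 = 1  t=1,i=16
  #..## -> #   bit 19 = 1  t=3,i=7
  #..#. -> .   bit 18 = 0  t=0,i=15
  #...# -> #   bit 17 = 1  t=2,i=5
  #.... -> .   bit 16 = 0  t=0,i=18
  .#### -> #   bit 15 = 1  t=0,i=3
  .###. -> #   bit 14 = 1  t=4,i=18
  .##.# -> #   bit 13 = 1  t=3,i=3
  .##.. -> #   bit 12 = 1  t=2,i=3
  .#.## -> .   bit 11 = 0  t=2,i=1
  .#.#. -> #   bit 10 = 1  t=1,i=15
  .#..# -> #   bit 9 = 1  t=3,i=6
  .#... -> .   bit 8 = 0  t=0,i=17
  ..### -> .   bit 7 = 0  t=0,i=2
  ..##. -> .   bit 6 = 0  t=2,i=7
  ..#.# -> #   bit 5 = 1  t=1,i=14
  ..#.. -> #   bit 4 = 1  t=0,i=16
  ...## -> .   bit 3 = 0  t=0,i=1
  ...#. -> #   bit 2 = 1  t=1,i=2
  ....# -> .   bit 1 = 0  t=0,i=0
  ..... -> #   bit 0 = 1  t=1,i=0
  bits 00000110011110101111011000110101 = 108721717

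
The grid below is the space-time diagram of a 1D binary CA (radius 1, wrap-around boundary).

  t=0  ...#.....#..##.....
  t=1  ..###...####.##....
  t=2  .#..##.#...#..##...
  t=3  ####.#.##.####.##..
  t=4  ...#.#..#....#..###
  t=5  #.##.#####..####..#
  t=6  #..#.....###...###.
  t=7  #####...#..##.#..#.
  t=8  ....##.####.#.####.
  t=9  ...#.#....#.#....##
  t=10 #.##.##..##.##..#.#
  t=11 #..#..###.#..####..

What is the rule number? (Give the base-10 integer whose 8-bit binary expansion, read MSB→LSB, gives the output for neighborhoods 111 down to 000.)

  nb ###: next=.  (t=1,i=3, bit7=0)
  nb ##.: next=#  (t=0,i=13, bit6=1)
  nb #.#: next=.  (t=1,i=12, bit5=0)
  nb #..: next=#  (t=0,i=4, bit4=1)
  nb .##: next=.  (t=0,i=12, bit3=0)
  nb .#.: next=#  (t=0,i=3, bit2=1)
  nb ..#: next=#  (t=0,i=2, bit1=1)
  nb ...: next=.  (t=0,i=0, bit0=0)
  bits 01010110 = 86

86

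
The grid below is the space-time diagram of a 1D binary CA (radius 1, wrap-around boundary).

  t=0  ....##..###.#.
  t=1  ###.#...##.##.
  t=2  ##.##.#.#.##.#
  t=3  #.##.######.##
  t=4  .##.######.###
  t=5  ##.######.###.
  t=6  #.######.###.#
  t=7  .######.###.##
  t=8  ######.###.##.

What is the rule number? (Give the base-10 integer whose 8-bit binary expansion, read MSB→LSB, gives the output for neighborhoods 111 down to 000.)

173

  ###|#  b7=1 t=0,i=9
  ##.|.  b6=0 t=0,i=5
  #.#|#  b5=1 t=0,i=11
  #..|.  b4=0 t=0,i=6
  .##|#  b3=1 t=0,i=4
  .#.|#  b2=1 t=0,i=12
  ..#|.  b1=0 t=0,i=3
  ...|#  b0=1 t=0,i=0
  bits 10101101 = 173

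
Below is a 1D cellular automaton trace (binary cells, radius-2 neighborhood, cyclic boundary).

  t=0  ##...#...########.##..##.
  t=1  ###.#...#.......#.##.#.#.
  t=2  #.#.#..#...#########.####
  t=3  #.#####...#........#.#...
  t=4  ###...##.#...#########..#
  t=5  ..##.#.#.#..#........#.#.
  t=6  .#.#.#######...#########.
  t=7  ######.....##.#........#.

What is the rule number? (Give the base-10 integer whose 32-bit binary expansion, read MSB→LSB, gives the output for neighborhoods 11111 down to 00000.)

  ##### -> .   bit 31 = 0  t=0,i=11
  ####. -> .   bit 30 = 0  t=0,i=15
  ###.# -> #   bit 29 = 1  t=0,i=16
  ###.. -> #   bit 28 = 1  t=3,i=6
  ##.## -> .   bit 27 = 0  t=0,i=17
  ##.#. -> .   bit 26 = 0  t=1,i=3
  ##..# -> .   bit 25 = 0  t=0,i=20
  ##... -> #   bit 24 = 1  t=0,i=2
  #.### -> #   bit 23 = 1  t=1,i=0
  #.##. -> #   bit 22 = 1  t=0,i=0
  #.#.# -> #   bit 21 = 1  t=1,i=21
  #.#.. -> #   bit 20 = 1  t=1,i=4
  #..## -> #   bit 19 = 1  t=0,i=21
  #..#. -> #   bit 18 = 1  t=2,i=6
  #...# -> .   bit 17 = 0  t=0,i=3
  #.... -> .   bit 16 = 0  t=1,i=10
  .#### -> .   bit 15 = 0  t=0,i=10
  .###. -> .   bit 14 = 0  t=1,i=1
  .##.# -> #   bit 13 = 1  t=0,i=23
  .##.. -> #   bit 12 = 1  t=0,i=1
  .#.## -> #   bit 11 = 1  t=1,i=17
  .#.#. -> #   bit 10 = 1  t=1,i=22
  .#..# -> #   bit 9 = 1  t=2,i=5
  .#... -> .   bit 8 = 0  t=0,i=6
  ..### -> .   bit 7 = 0  t=0,i=9
  ..##. -> .   bit 6 = 0  t=0,i=22
  ..#.# -> #   bit 5 = 1  t=1,i=16
  ..#.. -> .   bit 4 = 0  t=0,i=5
  ...## -> #   bit 3 = 1  t=0,i=8
  ...#. -> #   bit 2 = 1  t=0,i=4
  ....# -> #   bit 1 = 1  t=1,i=14
  ..... -> #   bit 0 = 1  t=1,i=11
  bits 00110001111111000011111000101111 = 838614575

838614575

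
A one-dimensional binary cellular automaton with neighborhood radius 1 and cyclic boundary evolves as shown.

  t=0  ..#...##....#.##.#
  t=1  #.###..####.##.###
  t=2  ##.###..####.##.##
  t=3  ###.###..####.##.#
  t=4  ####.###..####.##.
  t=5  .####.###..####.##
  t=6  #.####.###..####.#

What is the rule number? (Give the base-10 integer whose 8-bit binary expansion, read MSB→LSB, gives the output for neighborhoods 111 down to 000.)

  nb ###: next=#  (t=1,i=3, bit7=1)
  nb ##.: next=#  (t=0,i=7, bit6=1)
  nb #.#: next=#  (t=0,i=13, bit5=1)
  nb #..: next=#  (t=0,i=0, bit4=1)
  nb .##: next=.  (t=0,i=6, bit3=0)
  nb .#.: next=#  (t=0,i=2, bit2=1)
  nb ..#: next=.  (t=0,i=1, bit1=0)
  nb ...: next=#  (t=0,i=4, bit0=1)
  bits 11110101 = 245

245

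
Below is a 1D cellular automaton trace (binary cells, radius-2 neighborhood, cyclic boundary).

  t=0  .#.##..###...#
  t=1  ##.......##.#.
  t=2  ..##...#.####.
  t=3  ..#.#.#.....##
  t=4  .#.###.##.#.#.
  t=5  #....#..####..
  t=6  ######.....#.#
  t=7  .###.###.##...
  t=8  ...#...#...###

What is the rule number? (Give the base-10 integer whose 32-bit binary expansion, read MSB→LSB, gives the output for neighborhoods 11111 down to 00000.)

3039110486

  ##### -> #   bit 31 = 1  t=6,i=1
  ####. -> .   bit 30 = 0  t=2,i=11
  ###.# -> #   bit 29 = 1  t=4,i=5
  ###.. -> #   bit 28 = 1  t=0,i=9
  ##.## -> .   bit 27 = 0  t=4,i=6
  ##.#. -> #   bit 26 = 1  t=1,i=11
  ##..# -> .   bit 25 = 0  t=0,i=5
  ##... -> #   bit 24 = 1  t=0,i=10
  #.### -> .   bit 23 = 0  t=2,i=9
  #.##. -> .   bit 22 = 0  t=0,i=3
  #.#.# -> #   bit 21 = 1  t=0,i=1
  #.#.. -> .   bit 20 = 0  t=3,i=6
  #..## -> .   bit 19 = 0  t=0,i=6
  #..#. -> #   bit 18 = 1  t=3,i=1
  #...# -> .   bit 17 = 0  t=0,i=11
  #.... -> #   bit 16 = 1  t=1,i=3
  .#### -> .   bit 15 = 0  t=2,i=10
  .###. -> .   bit 14 = 0  t=0,i=8
  .##.# -> #   bit 13 = 1  t=1,i=10
  .##.. -> .   bit 12 = 0  t=0,i=4
  .#.## -> .   bit 11 = 0  t=0,i=2
  .#.#. -> #   bit 10 = 1  t=0,i=0
  .#..# -> .   bit 9 = 0  t=4,i=13
  .#... -> #   bit 8 = 1  t=3,i=7
  ..### -> .   bit 7 = 0  t=0,i=7
  ..##. -> #   bit 6 = 1  t=1,i=9
  ..#.# -> .   bit 5 = 0  t=0,i=13
  ..#.. -> #   bit 4 = 1  t=5,i=0
  ...## -> .   bit 3 = 0  t=1,i=8
  ...#. -> #   bit 2 = 1  t=0,i=12
  ....# -> #   bit 1 = 1  t=1,i=7
  ..... -> .   bit 0 = 0  t=1,i=4
  bits 10110101001001010010010101010110 = 3039110486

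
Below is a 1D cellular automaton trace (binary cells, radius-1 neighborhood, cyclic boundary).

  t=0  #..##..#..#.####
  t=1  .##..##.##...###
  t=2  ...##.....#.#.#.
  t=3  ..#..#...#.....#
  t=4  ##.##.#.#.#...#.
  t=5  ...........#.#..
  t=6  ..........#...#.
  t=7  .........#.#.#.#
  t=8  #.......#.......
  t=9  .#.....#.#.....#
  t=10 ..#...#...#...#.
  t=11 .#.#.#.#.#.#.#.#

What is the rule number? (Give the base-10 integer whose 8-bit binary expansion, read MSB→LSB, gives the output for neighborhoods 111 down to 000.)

  ###|#  b7=1 t=0,i=13
  ##.|.  b6=0 t=0,i=0
  #.#|.  b5=0 t=0,i=11
  #..|#  b4=1 t=0,i=1
  .##|.  b3=0 t=0,i=3
  .#.|.  b2=0 t=0,i=7
  ..#|#  b1=1 t=0,i=2
  ...|.  b0=0 t=1,i=11
  bits 10010010 = 146

146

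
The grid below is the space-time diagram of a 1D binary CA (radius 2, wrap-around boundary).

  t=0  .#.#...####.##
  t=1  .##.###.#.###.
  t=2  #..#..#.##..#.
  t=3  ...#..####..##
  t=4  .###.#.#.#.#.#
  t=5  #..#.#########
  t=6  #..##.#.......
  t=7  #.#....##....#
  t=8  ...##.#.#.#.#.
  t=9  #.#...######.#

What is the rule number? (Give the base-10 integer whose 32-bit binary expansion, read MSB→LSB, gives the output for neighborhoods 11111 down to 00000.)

946576700

  nb #####: next=.  (t=5,i=7, bit31=0)
  nb ####.: next=.  (t=0,i=9, bit30=0)
  nb ###.#: next=#  (t=0,i=10, bit29=1)
  nb ###..: next=#  (t=1,i=12, bit28=1)
  nb ##.##: next=#  (t=0,i=11, bit27=1)
  nb ##.#.: next=.  (t=0,i=0, bit26=0)
  nb ##..#: next=.  (t=1,i=13, bit25=0)
  nb ##...: next=.  (t=3,i=0, bit24=0)
  nb #.###: next=.  (t=1,i=4, bit23=0)
  nb #.##.: next=#  (t=0,i=12, bit22=1)
  nb #.#.#: next=#  (t=0,i=1, bit21=1)
  nb #.#..: next=.  (t=0,i=3, bit20=0)
  nb #..##: next=#  (t=1,i=0, bit19=1)
  nb #..#.: next=.  (t=2,i=2, bit18=0)
  nb #...#: next=#  (t=0,i=5, bit17=1)
  nb #....: next=#  (t=6,i=8, bit16=1)
  nb .####: next=#  (t=0,i=8, bit15=1)
  nb .###.: next=.  (t=1,i=5, bit14=0)
  nb .##.#: next=.  (t=0,i=13, bit13=0)
  nb .##..: next=#  (t=2,i=9, bit12=1)
  nb .#.##: next=#  (t=1,i=9, bit11=1)
  nb .#.#.: next=#  (t=0,i=2, bit10=1)
  nb .#..#: next=.  (t=2,i=1, bit9=0)
  nb .#...: next=#  (t=0,i=4, bit8=1)
  nb ..###: next=.  (t=0,i=7, bit7=0)
  nb ..##.: next=.  (t=1,i=1, bit6=0)
  nb ..#.#: next=#  (t=2,i=6, bit5=1)
  nb ..#..: next=#  (t=2,i=3, bit4=1)
  nb ...##: next=#  (t=0,i=6, bit3=1)
  nb ...#.: next=#  (t=3,i=2, bit2=1)
  nb ....#: next=.  (t=6,i=12, bit1=0)
  nb .....: next=.  (t=6,i=9, bit0=0)
  bits 00111000011010111001110100111100 = 946576700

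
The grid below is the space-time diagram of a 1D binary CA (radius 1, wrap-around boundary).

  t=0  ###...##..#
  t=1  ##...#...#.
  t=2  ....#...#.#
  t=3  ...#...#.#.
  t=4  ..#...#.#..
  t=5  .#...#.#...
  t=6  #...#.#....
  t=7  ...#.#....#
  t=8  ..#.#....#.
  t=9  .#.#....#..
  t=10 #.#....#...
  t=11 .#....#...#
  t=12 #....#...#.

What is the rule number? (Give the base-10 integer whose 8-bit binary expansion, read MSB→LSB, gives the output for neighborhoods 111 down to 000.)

  ###|#  b7=1 t=0,i=0
  ##.|.  b6=0 t=0,i=2
  #.#|#  b5=1 t=1,i=10
  #..|.  b4=0 t=0,i=3
  .##|.  b3=0 t=0,i=6
  .#.|.  b2=0 t=1,i=5
  ..#|#  b1=1 t=0,i=5
  ...|.  b0=0 t=0,i=4
  bits 10100010 = 162

162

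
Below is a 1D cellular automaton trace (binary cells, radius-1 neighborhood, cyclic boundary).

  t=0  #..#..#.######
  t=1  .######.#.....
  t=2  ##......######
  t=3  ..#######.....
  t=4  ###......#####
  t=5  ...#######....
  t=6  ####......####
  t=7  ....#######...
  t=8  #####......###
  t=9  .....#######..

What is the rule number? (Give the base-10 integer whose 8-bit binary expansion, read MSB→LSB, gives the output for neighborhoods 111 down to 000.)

31

  nb ###: next=.  (t=0,i=9, bit7=0)
  nb ##.: next=.  (t=0,i=0, bit6=0)
  nb #.#: next=.  (t=0,i=7, bit5=0)
  nb #..: next=#  (t=0,i=1, bit4=1)
  nb .##: next=#  (t=0,i=8, bit3=1)
  nb .#.: next=#  (t=0,i=3, bit2=1)
  nb ..#: next=#  (t=0,i=2, bit1=1)
  nb ...: next=#  (t=1,i=10, bit0=1)
  bits 00011111 = 31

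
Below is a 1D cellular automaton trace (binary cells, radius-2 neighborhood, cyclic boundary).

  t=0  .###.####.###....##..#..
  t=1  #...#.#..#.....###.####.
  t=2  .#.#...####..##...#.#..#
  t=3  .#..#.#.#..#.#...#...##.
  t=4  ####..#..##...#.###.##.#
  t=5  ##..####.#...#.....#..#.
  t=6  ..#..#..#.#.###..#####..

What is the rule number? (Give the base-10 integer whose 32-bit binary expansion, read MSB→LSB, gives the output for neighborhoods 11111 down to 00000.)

2384757598

  nb #####: next=#  (t=4,i=1, bit31=1)
  nb ####.: next=.  (t=0,i=7, bit30=0)
  nb ###.#: next=.  (t=0,i=3, bit29=0)
  nb ###..: next=.  (t=0,i=12, bit28=0)
  nb ##.##: next=#  (t=0,i=4, bit27=1)
  nb ##.#.: next=#  (t=1,i=23, bit26=1)
  nb ##..#: next=#  (t=0,i=19, bit25=1)
  nb ##...: next=.  (t=0,i=13, bit24=0)
  nb #.###: next=.  (t=0,i=5, bit23=0)
  nb #.##.: next=.  (t=4,i=20, bit22=0)
  nb #.#.#: next=#  (t=2,i=1, bit21=1)
  nb #.#..: next=.  (t=1,i=0, bit20=0)
  nb #..##: next=.  (t=2,i=12, bit19=0)
  nb #..#.: next=#  (t=0,i=20, bit18=1)
  nb #...#: next=.  (t=0,i=23, bit17=0)
  nb #....: next=.  (t=0,i=14, bit16=0)
  nb .####: next=#  (t=0,i=6, bit15=1)
  nb .###.: next=.  (t=0,i=2, bit14=0)
  nb .##.#: next=.  (t=4,i=21, bit13=0)
  nb .##..: next=.  (t=0,i=18, bit12=0)
  nb .#.##: next=.  (t=4,i=15, bit11=0)
  nb .#.#.: next=.  (t=1,i=5, bit10=0)
  nb .#..#: next=#  (t=1,i=7, bit9=1)
  nb .#...: next=#  (t=0,i=22, bit8=1)
  nb ..###: next=.  (t=0,i=1, bit7=0)
  nb ..##.: next=#  (t=0,i=17, bit6=1)
  nb ..#.#: next=.  (t=1,i=4, bit5=0)
  nb ..#..: next=#  (t=0,i=21, bit4=1)
  nb ...##: next=#  (t=0,i=0, bit3=1)
  nb ...#.: next=#  (t=1,i=3, bit2=1)
  nb ....#: next=#  (t=0,i=15, bit1=1)
  nb .....: next=.  (t=1,i=12, bit0=0)
  bits 10001110001001001000001101011110 = 2384757598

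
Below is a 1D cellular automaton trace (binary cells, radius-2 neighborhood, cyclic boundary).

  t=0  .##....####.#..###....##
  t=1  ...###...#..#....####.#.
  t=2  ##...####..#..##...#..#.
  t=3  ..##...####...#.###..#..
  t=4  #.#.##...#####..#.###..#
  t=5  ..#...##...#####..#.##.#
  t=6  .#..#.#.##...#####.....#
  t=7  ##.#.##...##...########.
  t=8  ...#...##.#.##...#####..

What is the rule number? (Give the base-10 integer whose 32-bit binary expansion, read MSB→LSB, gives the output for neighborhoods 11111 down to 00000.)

3551986759

  nb #####: next=#  (t=4,i=11, bit31=1)
  nb ####.: next=#  (t=0,i=9, bit30=1)
  nb ###.#: next=.  (t=0,i=10, bit29=0)
  nb ###..: next=#  (t=0,i=17, bit28=1)
  nb ##.##: next=.  (t=0,i=0, bit27=0)
  nb ##.#.: next=.  (t=0,i=11, bit26=0)
  nb ##..#: next=#  (t=2,i=9, bit25=1)
  nb ##...: next=#  (t=0,i=3, bit24=1)
  nb #.###: next=#  (t=3,i=16, bit23=1)
  nb #.##.: next=.  (t=0,i=1, bit22=0)
  nb #.#.#: next=#  (t=4,i=2, bit21=1)
  nb #.#..: next=#  (t=0,i=12, bit20=1)
  nb #..##: next=.  (t=0,i=14, bit19=0)
  nb #..#.: next=#  (t=1,i=11, bit18=1)
  nb #...#: next=#  (t=1,i=7, bit17=1)
  nb #....: next=#  (t=0,i=4, bit16=1)
  nb .####: next=.  (t=0,i=8, bit15=0)
  nb .###.: next=.  (t=0,i=16, bit14=0)
  nb .##.#: next=.  (t=0,i=23, bit13=0)
  nb .##..: next=.  (t=0,i=2, bit12=0)
  nb .#.##: next=.  (t=2,i=23, bit11=0)
  nb .#.#.: next=#  (t=6,i=0, bit10=1)
  nb .#..#: next=.  (t=0,i=13, bit9=0)
  nb .#...: next=.  (t=1,i=13, bit8=0)
  nb ..###: next=.  (t=0,i=7, bit7=0)
  nb ..##.: next=#  (t=0,i=22, bit6=1)
  nb ..#.#: next=.  (t=2,i=22, bit5=0)
  nb ..#..: next=.  (t=1,i=9, bit4=0)
  nb ...##: next=.  (t=0,i=6, bit3=0)
  nb ...#.: next=#  (t=1,i=8, bit2=1)
  nb ....#: next=#  (t=0,i=5, bit1=1)
  nb .....: next=#  (t=6,i=20, bit0=1)
  bits 11010011101101110000010001000111 = 3551986759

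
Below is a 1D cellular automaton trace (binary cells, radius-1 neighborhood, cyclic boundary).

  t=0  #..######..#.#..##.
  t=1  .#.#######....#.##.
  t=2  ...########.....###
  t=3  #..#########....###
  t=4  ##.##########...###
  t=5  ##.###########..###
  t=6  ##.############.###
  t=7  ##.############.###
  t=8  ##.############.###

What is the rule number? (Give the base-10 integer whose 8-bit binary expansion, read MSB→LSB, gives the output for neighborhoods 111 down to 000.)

216

  ###|#  b7=1 t=0,i=4
  ##.|#  b6=1 t=0,i=8
  #.#|.  b5=0 t=0,i=12
  #..|#  b4=1 t=0,i=1
  .##|#  b3=1 t=0,i=3
  .#.|.  b2=0 t=0,i=0
  ..#|.  b1=0 t=0,i=2
  ...|.  b0=0 t=1,i=11
  bits 11011000 = 216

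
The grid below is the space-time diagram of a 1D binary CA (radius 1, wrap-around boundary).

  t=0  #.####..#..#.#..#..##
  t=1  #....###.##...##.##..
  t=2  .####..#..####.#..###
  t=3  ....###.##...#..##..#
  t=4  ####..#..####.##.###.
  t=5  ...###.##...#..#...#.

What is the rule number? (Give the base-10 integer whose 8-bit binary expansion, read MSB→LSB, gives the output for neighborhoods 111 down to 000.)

83

  nb ###: next=.  (t=0,i=3, bit7=0)
  nb ##.: next=#  (t=0,i=0, bit6=1)
  nb #.#: next=.  (t=0,i=1, bit5=0)
  nb #..: next=#  (t=0,i=6, bit4=1)
  nb .##: next=.  (t=0,i=2, bit3=0)
  nb .#.: next=.  (t=0,i=8, bit2=0)
  nb ..#: next=#  (t=0,i=7, bit1=1)
  nb ...: next=#  (t=1,i=2, bit0=1)
  bits 01010011 = 83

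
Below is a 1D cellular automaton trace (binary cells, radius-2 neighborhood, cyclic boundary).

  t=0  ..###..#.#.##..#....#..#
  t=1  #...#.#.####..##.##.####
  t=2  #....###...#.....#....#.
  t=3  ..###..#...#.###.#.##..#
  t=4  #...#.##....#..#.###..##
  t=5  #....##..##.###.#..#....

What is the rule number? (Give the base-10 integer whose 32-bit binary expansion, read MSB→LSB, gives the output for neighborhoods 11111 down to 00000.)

2959412763

  ##### -> #   bit 31 = 1  t=1,i=22
  ####. -> .   bit 30 = 0  t=1,i=10
  ###.# -> #   bit 29 = 1  t=3,i=15
  ###.. -> #   bit 28 = 1  t=0,i=4
  ##.## -> .   bit 27 = 0  t=1,i=16
  ##.#. -> .   bit 26 = 0  t=3,i=16
  ##..# -> .   bit 25 = 0  t=0,i=5
  ##... -> .   bit 24 = 0  t=1,i=1
  #.### -> .   bit 23 = 0  t=1,i=8
  #.##. -> #   bit 22 = 1  t=0,i=11
  #.#.# -> #   bit 21 = 1  t=0,i=9
  #.#.. -> .   bit 20 = 0  t=2,i=0
  #..## -> .   bit 19 = 0  t=0,i=1
  #..#. -> #   bit 18 = 1  t=0,i=6
  #...# -> .   bit 17 = 0  t=1,i=2
  #.... -> #   bit 16 = 1  t=0,i=17
  .#### -> .   bit 15 = 0  t=1,i=9
  .###. -> .   bit 14 = 0  t=0,i=3
  .##.# -> .   bit 13 = 0  t=1,i=15
  .##.. -> .   bit 12 = 0  t=0,i=12
  .#.## -> #   bit 11 = 1  t=0,i=10
  .#.#. -> #   bit 10 = 1  t=0,i=8
  .#..# -> #   bit 9 = 1  t=0,i=0
  .#... -> .   bit 8 = 0  t=0,i=16
  ..### -> .   bit 7 = 0  t=0,i=2
  ..##. -> .   bit 6 = 0  t=1,i=14
  ..#.# -> .   bit 5 = 0  t=0,i=7
  ..#.. -> #   bit 4 = 1  t=0,i=15
  ...## -> #   bit 3 = 1  t=2,i=4
  ...#. -> .   bit 2 = 0  t=0,i=19
  ....# -> #   bit 1 = 1  t=0,i=18
  ..... -> #   bit 0 = 1  t=2,i=14
  bits 10110000011001010000111000011011 = 2959412763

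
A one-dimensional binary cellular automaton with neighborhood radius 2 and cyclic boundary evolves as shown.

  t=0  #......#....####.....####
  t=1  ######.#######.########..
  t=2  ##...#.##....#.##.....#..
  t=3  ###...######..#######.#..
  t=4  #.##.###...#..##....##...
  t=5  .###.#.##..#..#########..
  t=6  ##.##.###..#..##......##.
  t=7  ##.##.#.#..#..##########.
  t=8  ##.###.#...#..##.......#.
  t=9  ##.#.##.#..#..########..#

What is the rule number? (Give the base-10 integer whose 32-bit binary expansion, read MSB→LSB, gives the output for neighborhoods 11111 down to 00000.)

901889499

  nb #####: next=.  (t=0,i=23, bit31=0)
  nb ####.: next=.  (t=0,i=14, bit30=0)
  nb ###.#: next=#  (t=1,i=5, bit29=1)
  nb ###..: next=#  (t=0,i=0, bit28=1)
  nb ##.##: next=.  (t=1,i=6, bit27=0)
  nb ##.#.: next=#  (t=3,i=21, bit26=1)
  nb ##..#: next=.  (t=1,i=23, bit25=0)
  nb ##...: next=#  (t=0,i=1, bit24=1)
  nb #.###: next=#  (t=1,i=7, bit23=1)
  nb #.##.: next=#  (t=2,i=7, bit22=1)
  nb #.#.#: next=.  (t=5,i=5, bit21=0)
  nb #.#..: next=.  (t=3,i=22, bit20=0)
  nb #..##: next=.  (t=1,i=24, bit19=0)
  nb #..#.: next=.  (t=5,i=10, bit18=0)
  nb #...#: next=.  (t=2,i=3, bit17=0)
  nb #....: next=#  (t=0,i=2, bit16=1)
  nb .####: next=#  (t=0,i=13, bit15=1)
  nb .###.: next=.  (t=3,i=1, bit14=0)
  nb .##.#: next=#  (t=4,i=3, bit13=1)
  nb .##..: next=#  (t=2,i=1, bit12=1)
  nb .#.##: next=#  (t=2,i=6, bit11=1)
  nb .#.#.: next=#  (t=7,i=7, bit10=1)
  nb .#..#: next=.  (t=2,i=23, bit9=0)
  nb .#...: next=#  (t=0,i=8, bit8=1)
  nb ..###: next=#  (t=0,i=12, bit7=1)
  nb ..##.: next=#  (t=2,i=0, bit6=1)
  nb ..#.#: next=.  (t=2,i=5, bit5=0)
  nb ..#..: next=#  (t=0,i=7, bit4=1)
  nb ...##: next=#  (t=0,i=11, bit3=1)
  nb ...#.: next=.  (t=0,i=6, bit2=0)
  nb ....#: next=#  (t=0,i=5, bit1=1)
  nb .....: next=#  (t=0,i=3, bit0=1)
  bits 00110101110000011011110111011011 = 901889499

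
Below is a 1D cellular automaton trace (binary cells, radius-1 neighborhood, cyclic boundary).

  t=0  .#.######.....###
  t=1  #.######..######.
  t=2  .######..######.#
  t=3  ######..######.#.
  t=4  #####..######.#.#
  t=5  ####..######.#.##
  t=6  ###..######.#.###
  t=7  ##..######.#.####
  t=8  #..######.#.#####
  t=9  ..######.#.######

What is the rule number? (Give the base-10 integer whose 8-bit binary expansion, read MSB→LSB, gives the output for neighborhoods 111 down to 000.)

  nb ###: next=#  (t=0,i=4, bit7=1)
  nb ##.: next=.  (t=0,i=8, bit6=0)
  nb #.#: next=#  (t=0,i=0, bit5=1)
  nb #..: next=.  (t=0,i=9, bit4=0)
  nb .##: next=#  (t=0,i=3, bit3=1)
  nb .#.: next=.  (t=0,i=1, bit2=0)
  nb ..#: next=#  (t=0,i=13, bit1=1)
  nb ...: next=#  (t=0,i=10, bit0=1)
  bits 10101011 = 171

171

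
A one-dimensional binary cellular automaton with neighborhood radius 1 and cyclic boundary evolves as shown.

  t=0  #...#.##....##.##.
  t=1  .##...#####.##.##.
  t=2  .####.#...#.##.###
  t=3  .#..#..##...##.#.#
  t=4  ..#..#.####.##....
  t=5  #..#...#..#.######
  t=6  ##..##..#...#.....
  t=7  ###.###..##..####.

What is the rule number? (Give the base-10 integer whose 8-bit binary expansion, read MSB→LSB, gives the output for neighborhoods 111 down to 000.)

  [7] ### => .  t=1,i=7
  [6] ##. => #  t=0,i=7
  [5] #.# => .  t=0,i=5
  [4] #.. => #  t=0,i=1
  [3] .## => #  t=0,i=6
  [2] .#. => .  t=0,i=0
  [1] ..# => .  t=0,i=3
  [0] ... => #  t=0,i=2
  bits 01011001 = 89

89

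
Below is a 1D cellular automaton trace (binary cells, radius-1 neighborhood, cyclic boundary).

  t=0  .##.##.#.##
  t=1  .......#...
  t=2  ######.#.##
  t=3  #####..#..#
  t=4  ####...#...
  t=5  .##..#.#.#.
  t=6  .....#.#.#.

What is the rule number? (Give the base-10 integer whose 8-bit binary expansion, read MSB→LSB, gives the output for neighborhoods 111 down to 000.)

  ###|#  b7=1 t=2,i=0
  ##.|.  b6=0 t=0,i=2
  #.#|.  b5=0 t=0,i=0
  #..|.  b4=0 t=1,i=8
  .##|.  b3=0 t=0,i=1
  .#.|#  b2=1 t=0,i=7
  ..#|.  b1=0 t=1,i=6
  ...|#  b0=1 t=1,i=0
  bits 10000101 = 133

133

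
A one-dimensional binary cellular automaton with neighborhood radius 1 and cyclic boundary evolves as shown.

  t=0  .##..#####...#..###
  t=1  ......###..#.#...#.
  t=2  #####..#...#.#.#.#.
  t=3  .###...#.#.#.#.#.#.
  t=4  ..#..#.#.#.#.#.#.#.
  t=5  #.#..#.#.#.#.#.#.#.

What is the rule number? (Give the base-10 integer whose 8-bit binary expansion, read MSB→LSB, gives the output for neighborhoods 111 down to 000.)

  ###|#  b7=1 t=0,i=6
  ##.|.  b6=0 t=0,i=2
  #.#|.  b5=0 t=0,i=0
  #..|.  b4=0 t=0,i=3
  .##|.  b3=0 t=0,i=1
  .#.|#  b2=1 t=0,i=13
  ..#|.  b1=0 t=0,i=4
  ...|#  b0=1 t=0,i=11
  bits 10000101 = 133

133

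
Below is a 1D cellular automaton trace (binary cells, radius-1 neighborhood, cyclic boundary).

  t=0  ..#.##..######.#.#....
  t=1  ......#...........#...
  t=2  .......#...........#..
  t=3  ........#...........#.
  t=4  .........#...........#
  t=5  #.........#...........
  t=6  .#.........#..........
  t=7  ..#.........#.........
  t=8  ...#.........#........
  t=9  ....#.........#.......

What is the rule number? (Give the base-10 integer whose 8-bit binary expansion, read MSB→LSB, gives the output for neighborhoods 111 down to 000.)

16

  nb ###: next=.  (t=0,i=9, bit7=0)
  nb ##.: next=.  (t=0,i=5, bit6=0)
  nb #.#: next=.  (t=0,i=3, bit5=0)
  nb #..: next=#  (t=0,i=6, bit4=1)
  nb .##: next=.  (t=0,i=4, bit3=0)
  nb .#.: next=.  (t=0,i=2, bit2=0)
  nb ..#: next=.  (t=0,i=1, bit1=0)
  nb ...: next=.  (t=0,i=0, bit0=0)
  bits 00010000 = 16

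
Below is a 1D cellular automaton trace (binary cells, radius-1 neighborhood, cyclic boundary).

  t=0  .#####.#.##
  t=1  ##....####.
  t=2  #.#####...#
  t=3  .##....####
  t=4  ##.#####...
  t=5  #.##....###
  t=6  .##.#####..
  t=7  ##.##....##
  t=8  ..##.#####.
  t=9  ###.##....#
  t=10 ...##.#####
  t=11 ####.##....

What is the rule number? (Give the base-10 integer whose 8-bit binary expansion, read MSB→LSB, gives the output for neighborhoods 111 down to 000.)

63

  [7] ### => .  t=0,i=2
  [6] ##. => .  t=0,i=5
  [5] #.# => #  t=0,i=0
  [4] #.. => #  t=1,i=2
  [3] .## => #  t=0,i=1
  [2] .#. => #  t=0,i=7
  [1] ..# => #  t=1,i=5
  [0] ... => #  t=1,i=3
  bits 00111111 = 63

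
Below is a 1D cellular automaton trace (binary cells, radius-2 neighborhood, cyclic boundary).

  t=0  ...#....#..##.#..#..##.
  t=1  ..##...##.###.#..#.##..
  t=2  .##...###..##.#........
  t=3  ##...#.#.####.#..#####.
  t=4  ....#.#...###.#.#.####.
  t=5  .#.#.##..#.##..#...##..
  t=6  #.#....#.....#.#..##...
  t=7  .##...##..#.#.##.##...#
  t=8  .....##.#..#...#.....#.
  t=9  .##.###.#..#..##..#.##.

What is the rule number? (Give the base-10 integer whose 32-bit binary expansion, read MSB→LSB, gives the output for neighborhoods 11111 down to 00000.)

3793282141

  ##### -> #   bit 31 = 1  t=3,i=19
  ####. -> #   bit 30 = 1  t=3,i=11
  ###.# -> #   bit 29 = 1  t=1,i=12
  ###.. -> .   bit 28 = 0  t=2,i=8
  ##.## -> .   bit 27 = 0  t=1,i=9
  ##.#. -> .   bit 26 = 0  t=0,i=13
  ##..# -> #   bit 25 = 1  t=2,i=9
  ##... -> .   bit 24 = 0  t=0,i=22
  #.### -> .   bit 23 = 0  t=1,i=10
  #.##. -> .   bit 22 = 0  t=1,i=19
  #.#.# -> .   bit 21 = 0  t=3,i=7
  #.#.. -> #   bit 20 = 1  t=0,i=14
  #..## -> #   bit 19 = 1  t=0,i=10
  #..#. -> .   bit 18 = 0  t=0,i=16
  #...# -> .   bit 17 = 0  t=1,i=5
  #.... -> .   bit 16 = 0  t=0,i=0
  .#### -> #   bit 15 = 1  t=3,i=10
  .###. -> #   bit 14 = 1  t=1,i=11
  .##.# -> #   bit 13 = 1  t=0,i=12
  .##.. -> .   bit 12 = 0  t=0,i=21
  .#.## -> .   bit 11 = 0  t=1,i=18
  .#.#. -> #   bit 10 = 1  t=3,i=6
  .#..# -> .   bit 9 = 0  t=0,i=9
  .#... -> .   bit 8 = 0  t=0,i=4
  ..### -> .   bit 7 = 0  t=2,i=6
  ..##. -> #   bit 6 = 1  t=0,i=11
  ..#.# -> .   bit 5 = 0  t=1,i=17
  ..#.. -> #   bit 4 = 1  t=0,i=3
  ...## -> #   bit 3 = 1  t=1,i=1
  ...#. -> #   bit 2 = 1  t=0,i=2
  ....# -> .   bit 1 = 0  t=0,i=1
  ..... -> #   bit 0 = 1  t=2,i=17
  bits 11100010000110001110010001011101 = 3793282141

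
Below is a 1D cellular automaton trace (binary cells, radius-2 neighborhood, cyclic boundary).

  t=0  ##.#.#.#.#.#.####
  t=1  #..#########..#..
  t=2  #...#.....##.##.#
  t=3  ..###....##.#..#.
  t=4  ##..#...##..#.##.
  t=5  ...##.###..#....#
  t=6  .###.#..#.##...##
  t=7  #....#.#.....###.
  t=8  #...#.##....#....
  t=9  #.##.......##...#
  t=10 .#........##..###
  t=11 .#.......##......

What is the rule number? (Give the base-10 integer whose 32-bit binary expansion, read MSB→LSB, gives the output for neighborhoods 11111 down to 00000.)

1479967836

  #####|.  b31=0 t=0,i=15
  ####.|#  b30=1 t=0,i=0
  ###.#|.  b29=0 t=0,i=1
  ###..|#  b28=1 t=1,i=11
  ##.##|#  b27=1 t=2,i=12
  ##.#.|.  b26=0 t=0,i=2
  ##..#|.  b25=0 t=1,i=12
  ##...|.  b24=0 t=2,i=1
  #.###|.  b23=0 t=0,i=13
  #.##.|.  b22=0 t=2,i=13
  #.#.#|#  b21=1 t=0,i=3
  #.#..|#  b20=1 t=3,i=12
  #..##|.  b19=0 t=1,i=2
  #..#.|#  b18=1 t=1,i=13
  #...#|#  b17=1 t=2,i=2
  #....|.  b16=0 t=2,i=6
  .####|#  b15=1 t=0,i=14
  .###.|.  b14=0 t=3,i=3
  .##.#|.  b13=0 t=2,i=11
  .##..|.  b12=0 t=2,i=0
  .#.##|.  b11=0 t=0,i=12
  .#.#.|#  b10=1 t=0,i=4
  .#..#|.  b9=0 t=1,i=1
  .#...|.  b8=0 t=2,i=5
  ..###|.  b7=0 t=1,i=3
  ..##.|#  b6=1 t=2,i=10
  ..#.#|.  b5=0 t=4,i=12
  ..#..|#  b4=1 t=1,i=0
  ...##|#  b3=1 t=2,i=9
  ...#.|#  b2=1 t=2,i=3
  ....#|.  b1=0 t=2,i=8
  .....|.  b0=0 t=2,i=7
  bits 01011000001101101000010001011100 = 1479967836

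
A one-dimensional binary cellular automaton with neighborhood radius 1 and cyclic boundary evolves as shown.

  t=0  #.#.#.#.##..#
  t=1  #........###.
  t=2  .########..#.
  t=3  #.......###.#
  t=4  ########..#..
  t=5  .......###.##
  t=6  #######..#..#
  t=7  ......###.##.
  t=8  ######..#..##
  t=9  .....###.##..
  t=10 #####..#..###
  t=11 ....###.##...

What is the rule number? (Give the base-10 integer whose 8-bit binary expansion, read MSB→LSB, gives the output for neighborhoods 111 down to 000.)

  [7] ### => .  t=1,i=10
  [6] ##. => #  t=0,i=0
  [5] #.# => .  t=0,i=1
  [4] #.. => #  t=0,i=10
  [3] .## => .  t=0,i=8
  [2] .#. => .  t=0,i=2
  [1] ..# => #  t=0,i=11
  [0] ... => #  t=1,i=2
  bits 01010011 = 83

83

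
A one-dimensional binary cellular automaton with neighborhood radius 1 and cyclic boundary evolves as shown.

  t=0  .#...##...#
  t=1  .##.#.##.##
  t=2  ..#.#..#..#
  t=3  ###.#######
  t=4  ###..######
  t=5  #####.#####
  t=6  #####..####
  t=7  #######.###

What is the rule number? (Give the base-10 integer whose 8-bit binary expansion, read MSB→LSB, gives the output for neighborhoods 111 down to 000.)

214

  ###|#  b7=1 t=3,i=0
  ##.|#  b6=1 t=0,i=6
  #.#|.  b5=0 t=0,i=0
  #..|#  b4=1 t=0,i=2
  .##|.  b3=0 t=0,i=5
  .#.|#  b2=1 t=0,i=1
  ..#|#  b1=1 t=0,i=4
  ...|.  b0=0 t=0,i=3
  bits 11010110 = 214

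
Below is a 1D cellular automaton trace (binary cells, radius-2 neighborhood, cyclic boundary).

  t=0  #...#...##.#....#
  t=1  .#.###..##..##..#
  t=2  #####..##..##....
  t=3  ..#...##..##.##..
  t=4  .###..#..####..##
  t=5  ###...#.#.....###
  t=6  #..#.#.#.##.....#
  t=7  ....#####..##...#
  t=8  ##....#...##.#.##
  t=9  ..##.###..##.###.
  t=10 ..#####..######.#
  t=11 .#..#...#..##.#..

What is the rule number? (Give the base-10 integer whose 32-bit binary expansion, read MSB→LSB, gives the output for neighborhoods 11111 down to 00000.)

2846453076

  #####|#  b31=1 t=2,i=2
  ####.|.  b30=0 t=2,i=3
  ###.#|#  b29=1 t=10,i=14
  ###..|.  b28=0 t=1,i=5
  ##.##|#  b27=1 t=3,i=12
  ##.#.|.  b26=0 t=0,i=10
  ##..#|.  b25=0 t=1,i=6
  ##...|#  b24=1 t=0,i=1
  #.###|#  b23=1 t=1,i=3
  #.##.|.  b22=0 t=3,i=13
  #.#.#|#  b21=1 t=1,i=1
  #.#..|.  b20=0 t=0,i=11
  #..##|#  b19=1 t=1,i=7
  #..#.|.  b18=0 t=1,i=15
  #...#|.  b17=0 t=0,i=2
  #....|#  b16=1 t=0,i=13
  .####|.  b15=0 t=2,i=1
  .###.|#  b14=1 t=1,i=4
  .##.#|#  b13=1 t=0,i=9
  .##..|.  b12=0 t=0,i=0
  .#.##|#  b11=1 t=1,i=2
  .#.#.|#  b10=1 t=1,i=0
  .#..#|.  b9=0 t=4,i=7
  .#...|#  b8=1 t=0,i=5
  ..###|.  b7=0 t=2,i=0
  ..##.|#  b6=1 t=0,i=8
  ..#.#|.  b5=0 t=1,i=16
  ..#..|#  b4=1 t=0,i=4
  ...##|.  b3=0 t=0,i=7
  ...#.|#  b2=1 t=0,i=3
  ....#|.  b1=0 t=0,i=14
  .....|.  b0=0 t=5,i=11
  bits 10101001101010010110110101010100 = 2846453076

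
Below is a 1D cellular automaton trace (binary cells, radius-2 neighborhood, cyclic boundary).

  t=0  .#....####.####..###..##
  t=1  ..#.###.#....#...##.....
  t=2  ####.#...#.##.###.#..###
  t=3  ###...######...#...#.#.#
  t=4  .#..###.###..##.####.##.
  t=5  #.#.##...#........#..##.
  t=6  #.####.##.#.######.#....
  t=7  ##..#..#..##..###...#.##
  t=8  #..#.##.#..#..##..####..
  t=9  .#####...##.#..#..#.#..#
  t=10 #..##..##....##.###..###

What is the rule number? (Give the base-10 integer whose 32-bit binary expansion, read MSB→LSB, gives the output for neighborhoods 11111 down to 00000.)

  [31] ##### => #  t=2,i=0
  [30] ####. => #  t=0,i=8
  [29] ###.# => .  t=0,i=9
  [28] ###.. => .  t=0,i=14
  [27] ##.## => .  t=0,i=10
  [26] ##.#. => .  t=0,i=0
  [25] ##..# => .  t=0,i=15
  [24] ##... => .  t=1,i=19
  [23] #.### => .  t=0,i=11
  [22] #.##. => #  t=2,i=11
  [21] #.#.# => #  t=3,i=21
  [20] #.#.. => .  t=0,i=1
  [19] #..## => .  t=0,i=16
  [18] #..#. => #  t=4,i=0
  [17] #...# => #  t=1,i=15
  [16] #.... => .  t=0,i=3
  [15] .#### => .  t=0,i=7
  [14] .###. => #  t=0,i=18
  [13] .##.# => .  t=0,i=23
  [12] .##.. => #  t=1,i=18
  [11] .#.## => #  t=1,i=3
  [10] .#.#. => .  t=3,i=20
  [9] .#..# => #  t=2,i=19
  [8] .#... => #  t=0,i=2
  [7] ..### => #  t=0,i=6
  [6] ..##. => .  t=0,i=22
  [5] ..#.# => #  t=1,i=2
  [4] ..#.. => .  t=1,i=13
  [3] ...## => #  t=0,i=5
  [2] ...#. => #  t=1,i=1
  [1] ....# => #  t=0,i=4
  [0] ..... => #  t=1,i=21
  bits 11000000011001100101101110101111 = 3227933615

3227933615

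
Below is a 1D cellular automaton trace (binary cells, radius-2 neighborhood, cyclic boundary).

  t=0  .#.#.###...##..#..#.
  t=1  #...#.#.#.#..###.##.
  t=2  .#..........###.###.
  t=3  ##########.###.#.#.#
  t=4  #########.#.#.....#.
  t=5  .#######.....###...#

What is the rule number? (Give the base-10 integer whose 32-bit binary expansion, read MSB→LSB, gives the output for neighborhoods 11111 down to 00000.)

  ##### -> #   bit 31 = 1  t=3,i=1
  ####. -> #   bit 30 = 1  t=3,i=8
  ###.# -> .   bit 29 = 0  t=1,i=15
  ###.. -> .   bit 28 = 0  t=0,i=7
  ##.## -> #   bit 27 = 1  t=1,i=16
  ##.#. -> .   bit 26 = 0  t=1,i=19
  ##..# -> #   bit 25 = 1  t=0,i=13
  ##... -> #   bit 24 = 1  t=0,i=8
  #.### -> .   bit 23 = 0  t=0,i=5
  #.##. -> #   bit 22 = 1  t=1,i=17
  #.#.# -> .   bit 21 = 0  t=0,i=3
  #.#.. -> .   bit 20 = 0  t=1,i=0
  #..## -> #   bit 19 = 1  t=1,i=12
  #..#. -> #   bit 18 = 1  t=0,i=0
  #...# -> .   bit 17 = 0  t=0,i=9
  #.... -> #   bit 16 = 1  t=2,i=3
  .#### -> #   bit 15 = 1  t=3,i=0
  .###. -> #   bit 14 = 1  t=0,i=6
  .##.# -> #   bit 13 = 1  t=1,i=18
  .##.. -> .   bit 12 = 0  t=0,i=12
  .#.## -> #   bit 11 = 1  t=0,i=4
  .#.#. -> .   bit 10 = 0  t=0,i=2
  .#..# -> .   bit 9 = 0  t=0,i=16
  .#... -> #   bit 8 = 1  t=1,i=1
  ..### -> #   bit 7 = 1  t=1,i=13
  ..##. -> .   bit 6 = 0  t=0,i=11
  ..#.# -> .   bit 5 = 0  t=0,i=1
  ..#.. -> #   bit 4 = 1  t=0,i=15
  ...## -> #   bit 3 = 1  t=0,i=10
  ...#. -> .   bit 2 = 0  t=1,i=3
  ....# -> .   bit 1 = 0  t=2,i=10
  ..... -> #   bit 0 = 1  t=2,i=4
  bits 11001011010011011110100110011001 = 3410880921

3410880921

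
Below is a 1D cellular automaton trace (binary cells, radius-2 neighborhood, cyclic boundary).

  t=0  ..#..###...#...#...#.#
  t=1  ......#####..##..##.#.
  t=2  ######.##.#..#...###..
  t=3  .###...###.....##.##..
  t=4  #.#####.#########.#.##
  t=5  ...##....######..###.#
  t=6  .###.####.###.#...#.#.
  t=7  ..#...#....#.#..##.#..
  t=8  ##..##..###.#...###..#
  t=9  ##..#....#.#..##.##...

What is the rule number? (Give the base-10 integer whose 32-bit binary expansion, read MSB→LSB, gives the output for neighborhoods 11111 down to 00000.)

2506353743

  nb #####: next=#  (t=1,i=8, bit31=1)
  nb ####.: next=.  (t=1,i=9, bit30=0)
  nb ###.#: next=.  (t=2,i=5, bit29=0)
  nb ###..: next=#  (t=0,i=7, bit28=1)
  nb ##.##: next=.  (t=2,i=6, bit27=0)
  nb ##.#.: next=#  (t=1,i=19, bit26=1)
  nb ##..#: next=.  (t=1,i=11, bit25=0)
  nb ##...: next=#  (t=0,i=8, bit24=1)
  nb #.###: next=.  (t=4,i=2, bit23=0)
  nb #.##.: next=#  (t=2,i=7, bit22=1)
  nb #.#.#: next=#  (t=4,i=18, bit21=1)
  nb #.#..: next=.  (t=0,i=21, bit20=0)
  nb #..##: next=.  (t=0,i=4, bit19=0)
  nb #..#.: next=.  (t=0,i=1, bit18=0)
  nb #...#: next=#  (t=0,i=9, bit17=1)
  nb #....: next=#  (t=1,i=0, bit16=1)
  nb .####: next=#  (t=1,i=7, bit15=1)
  nb .###.: next=#  (t=0,i=6, bit14=1)
  nb .##.#: next=#  (t=1,i=18, bit13=1)
  nb .##..: next=.  (t=1,i=14, bit12=0)
  nb .#.##: next=#  (t=4,i=19, bit11=1)
  nb .#.#.: next=#  (t=0,i=20, bit10=1)
  nb .#..#: next=.  (t=0,i=0, bit9=0)
  nb .#...: next=.  (t=0,i=12, bit8=0)
  nb ..###: next=.  (t=0,i=5, bit7=0)
  nb ..##.: next=#  (t=1,i=13, bit6=1)
  nb ..#.#: next=.  (t=0,i=19, bit5=0)
  nb ..#..: next=.  (t=0,i=2, bit4=0)
  nb ...##: next=#  (t=1,i=5, bit3=1)
  nb ...#.: next=#  (t=0,i=10, bit2=1)
  nb ....#: next=#  (t=1,i=4, bit1=1)
  nb .....: next=#  (t=1,i=1, bit0=1)
  bits 10010101011000111110110001001111 = 2506353743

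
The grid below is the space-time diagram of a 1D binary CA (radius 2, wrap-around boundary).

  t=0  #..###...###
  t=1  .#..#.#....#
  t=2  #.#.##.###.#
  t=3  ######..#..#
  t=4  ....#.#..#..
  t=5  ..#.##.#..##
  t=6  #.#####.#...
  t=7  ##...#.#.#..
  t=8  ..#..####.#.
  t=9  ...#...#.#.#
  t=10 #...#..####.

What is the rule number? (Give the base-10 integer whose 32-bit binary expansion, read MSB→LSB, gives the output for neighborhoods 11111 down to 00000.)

  nb #####: next=.  (t=3,i=1, bit31=0)
  nb ####.: next=#  (t=0,i=11, bit30=1)
  nb ###.#: next=.  (t=2,i=9, bit29=0)
  nb ###..: next=.  (t=0,i=0, bit28=0)
  nb ##.##: next=.  (t=2,i=6, bit27=0)
  nb ##.#.: next=#  (t=2,i=1, bit26=1)
  nb ##..#: next=#  (t=0,i=1, bit25=1)
  nb ##...: next=#  (t=0,i=6, bit24=1)
  nb #.###: next=.  (t=2,i=7, bit23=0)
  nb #.##.: next=#  (t=2,i=4, bit22=1)
  nb #.#.#: next=#  (t=2,i=2, bit21=1)
  nb #.#..: next=.  (t=1,i=1, bit20=0)
  nb #..##: next=.  (t=0,i=2, bit19=0)
  nb #..#.: next=.  (t=1,i=3, bit18=0)
  nb #...#: next=.  (t=0,i=7, bit17=0)
  nb #....: next=#  (t=1,i=8, bit16=1)
  nb .####: next=.  (t=0,i=10, bit15=0)
  nb .###.: next=#  (t=0,i=4, bit14=1)
  nb .##.#: next=#  (t=2,i=0, bit13=1)
  nb .##..: next=.  (t=5,i=11, bit12=0)
  nb .#.##: next=#  (t=2,i=3, bit11=1)
  nb .#.#.: next=#  (t=1,i=0, bit10=1)
  nb .#..#: next=#  (t=1,i=2, bit9=1)
  nb .#...: next=#  (t=1,i=7, bit8=1)
  nb ..###: next=.  (t=0,i=3, bit7=0)
  nb ..##.: next=.  (t=5,i=10, bit6=0)
  nb ..#.#: next=#  (t=1,i=4, bit5=1)
  nb ..#..: next=.  (t=3,i=8, bit4=0)
  nb ...##: next=.  (t=0,i=8, bit3=0)
  nb ...#.: next=.  (t=1,i=10, bit2=0)
  nb ....#: next=#  (t=1,i=9, bit1=1)
  nb .....: next=.  (t=4,i=0, bit0=0)
  bits 01000111011000010110111100100010 = 1197567778

1197567778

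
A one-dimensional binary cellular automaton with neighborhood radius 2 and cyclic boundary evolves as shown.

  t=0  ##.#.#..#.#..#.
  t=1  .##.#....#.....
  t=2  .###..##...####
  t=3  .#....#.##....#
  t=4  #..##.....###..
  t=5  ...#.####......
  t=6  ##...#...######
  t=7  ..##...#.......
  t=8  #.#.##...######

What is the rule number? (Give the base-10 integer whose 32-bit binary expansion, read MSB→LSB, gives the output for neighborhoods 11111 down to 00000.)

629351491

  ##### -> .   bit 31 = 0  t=6,i=11
  ####. -> .   bit 30 = 0  t=2,i=13
  ###.# -> #   bit 29 = 1  t=2,i=14
  ###.. -> .   bit 28 = 0  t=2,i=3
  ##.## -> .   bit 27 = 0  t=2,i=0
  ##.#. -> #   bit 26 = 1  t=0,i=2
  ##..# -> .   bit 25 = 0  t=2,i=4
  ##... -> #   bit 24 = 1  t=2,i=8
  #.### -> #   bit 23 = 1  t=2,i=1
  #.##. -> .   bit 22 = 0  t=0,i=0
  #.#.# -> .   bit 21 = 0  t=0,i=3
  #.#.. -> .   bit 20 = 0  t=0,i=5
  #..## -> .   bit 19 = 0  t=2,i=5
  #..#. -> .   bit 18 = 0  t=0,i=7
  #...# -> #   bit 17 = 1  t=2,i=9
  #.... -> #   bit 16 = 1  t=1,i=6
  .#### -> .   bit 15 = 0  t=2,i=12
  .###. -> .   bit 14 = 0  t=2,i=2
  .##.# -> #   bit 13 = 1  t=0,i=1
  .##.. -> .   bit 12 = 0  t=2,i=7
  .#.## -> .   bit 11 = 0  t=0,i=14
  .#.#. -> #   bit 10 = 1  t=0,i=4
  .#..# -> .   bit 9 = 0  t=0,i=6
  .#... -> .   bit 8 = 0  t=1,i=5
  ..### -> .   bit 7 = 0  t=2,i=11
  ..##. -> #   bit 6 = 1  t=1,i=1
  ..#.# -> .   bit 5 = 0  t=0,i=8
  ..#.. -> .   bit 4 = 0  t=1,i=9
  ...## -> .   bit 3 = 0  t=1,i=0
  ...#. -> .   bit 2 = 0  t=1,i=8
  ....# -> #   bit 1 = 1  t=1,i=7
  ..... -> #   bit 0 = 1  t=1,i=12
  bits 00100101100000110010010001000011 = 629351491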